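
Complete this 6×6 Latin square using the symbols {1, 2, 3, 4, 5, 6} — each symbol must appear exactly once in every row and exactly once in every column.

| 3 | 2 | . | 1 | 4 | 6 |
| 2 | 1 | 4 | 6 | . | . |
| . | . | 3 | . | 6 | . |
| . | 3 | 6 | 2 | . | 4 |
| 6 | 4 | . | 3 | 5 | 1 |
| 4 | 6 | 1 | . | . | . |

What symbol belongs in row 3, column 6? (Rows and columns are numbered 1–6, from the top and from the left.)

2

(r1,c3) = 5
(r2,c5) = 3
(r2,c6) = 5
(r3,c2) = 5
(r3,c4) = 4
(r3,c6) = 2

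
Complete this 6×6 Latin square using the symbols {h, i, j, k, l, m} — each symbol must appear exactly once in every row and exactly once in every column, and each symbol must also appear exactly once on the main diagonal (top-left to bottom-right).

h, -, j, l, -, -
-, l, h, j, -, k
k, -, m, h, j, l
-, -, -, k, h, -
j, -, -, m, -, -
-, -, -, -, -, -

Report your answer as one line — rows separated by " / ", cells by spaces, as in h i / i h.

h m j l k i / i l h j m k / k i m h j l / l j i k h m / j k l m i h / m h k i l j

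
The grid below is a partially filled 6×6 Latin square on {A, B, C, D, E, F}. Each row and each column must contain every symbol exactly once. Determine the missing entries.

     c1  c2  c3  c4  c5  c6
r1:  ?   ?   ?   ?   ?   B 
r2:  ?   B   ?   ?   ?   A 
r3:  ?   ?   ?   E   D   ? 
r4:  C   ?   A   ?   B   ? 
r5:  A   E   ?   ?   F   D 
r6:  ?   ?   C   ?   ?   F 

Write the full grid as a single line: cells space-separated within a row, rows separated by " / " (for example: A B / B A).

F C D A E B / D B E F C A / B A F E D C / C F A D B E / A E B C F D / E D C B A F

row 3 has {D,E}; column 6 has {A,B,D,F} — only C is left for (r3,c6).
row 4 has {A,B,C}; column 6 has {A,B,C,D,F} — only E is left for (r4,c6).
row 5 has {A,D,E,F}; column 3 has {A,C} — only B is left for (r5,c3).
row 5 has {A,B,D,E,F}; column 4 has {E} — only C is left for (r5,c4).
row 3 has {C,D,E}; column 3 has {A,B,C} — only F is left for (r3,c3).
row 3 has {C,D,E,F}; column 1 has {A,C} — only B is left for (r3,c1).
row 3 has {B,C,D,E,F}; column 2 has {B,E} — only A is left for (r3,c2).
row 6 has {C,F}; column 2 has {A,B,E} — only D is left for (r6,c2).
row 4 has {A,B,C,E}; column 2 has {A,B,D,E} — only F is left for (r4,c2).
row 4 has {A,B,C,E,F}; column 4 has {C,E} — only D is left for (r4,c4).
row 6 has {C,D,F}; column 1 has {A,B,C} — only E is left for (r6,c1).
row 6 has {C,D,E,F}; column 5 has {B,D,F} — only A is left for (r6,c5).
row 1 has {B}; column 2 has {A,B,D,E,F} — only C is left for (r1,c2).
row 1 has {B,C}; column 5 has {A,B,D,F} — only E is left for (r1,c5).
row 2 has {A,B}; column 4 has {C,D,E} — only F is left for (r2,c4).
row 2 has {A,B,F}; column 5 has {A,B,D,E,F} — only C is left for (r2,c5).
row 6 has {A,C,D,E,F}; column 4 has {C,D,E,F} — only B is left for (r6,c4).
row 1 has {B,C,E}; column 3 has {A,B,C,F} — only D is left for (r1,c3).
row 1 has {B,C,D,E}; column 4 has {B,C,D,E,F} — only A is left for (r1,c4).
row 2 has {A,B,C,F}; column 1 has {A,B,C,E} — only D is left for (r2,c1).
row 2 has {A,B,C,D,F}; column 3 has {A,B,C,D,F} — only E is left for (r2,c3).
row 1 has {A,B,C,D,E}; column 1 has {A,B,C,D,E} — only F is left for (r1,c1).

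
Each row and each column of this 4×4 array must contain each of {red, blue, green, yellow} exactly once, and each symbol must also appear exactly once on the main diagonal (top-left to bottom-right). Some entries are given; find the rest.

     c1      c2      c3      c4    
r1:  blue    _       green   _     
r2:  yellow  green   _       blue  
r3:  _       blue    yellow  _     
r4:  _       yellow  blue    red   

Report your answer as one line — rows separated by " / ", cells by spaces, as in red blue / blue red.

(r1,c2) = red
(r1,c4) = yellow
(r2,c3) = red
(r3,c4) = green
(r4,c1) = green
(r3,c1) = red

blue red green yellow / yellow green red blue / red blue yellow green / green yellow blue red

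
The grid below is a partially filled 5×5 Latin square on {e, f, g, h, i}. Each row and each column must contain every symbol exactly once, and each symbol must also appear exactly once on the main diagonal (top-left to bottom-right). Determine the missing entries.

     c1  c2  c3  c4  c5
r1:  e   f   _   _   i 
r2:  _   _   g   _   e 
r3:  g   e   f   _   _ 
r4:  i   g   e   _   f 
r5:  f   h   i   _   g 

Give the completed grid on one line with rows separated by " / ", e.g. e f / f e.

Cell (r1,c3): row 1 has {e,f,i}; column 3 has {e,f,g,i} → h.
Cell (r1,c4): row 1 has {e,f,h,i}; column 4 is empty so far → g.
Cell (r2,c1): row 2 has {e,g}; column 1 has {e,f,g,i} → h.
Cell (r2,c2): row 2 has {e,g,h}; column 2 has {e,f,g,h}; the diagonal has {e,f,g} → i.
Cell (r2,c4): row 2 has {e,g,h,i}; column 4 has {g} → f.
Cell (r3,c5): row 3 has {e,f,g}; column 5 has {e,f,g,i} → h.
Cell (r4,c4): row 4 has {e,f,g,i}; column 4 has {f,g}; the diagonal has {e,f,g,i} → h.
Cell (r5,c4): row 5 has {f,g,h,i}; column 4 has {f,g,h} → e.
Cell (r3,c4): row 3 has {e,f,g,h}; column 4 has {e,f,g,h} → i.

e f h g i / h i g f e / g e f i h / i g e h f / f h i e g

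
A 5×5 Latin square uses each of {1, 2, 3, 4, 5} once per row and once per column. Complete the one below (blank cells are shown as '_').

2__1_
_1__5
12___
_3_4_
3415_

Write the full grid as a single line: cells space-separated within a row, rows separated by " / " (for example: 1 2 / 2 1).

2 5 4 1 3 / 4 1 3 2 5 / 1 2 5 3 4 / 5 3 2 4 1 / 3 4 1 5 2

(r1,c2) = 5
(r2,c1) = 4
(r3,c4) = 3
(r3,c5) = 4
(r4,c1) = 5
(r4,c3) = 2
(r4,c5) = 1
(r5,c5) = 2
(r1,c5) = 3
(r2,c3) = 3
(r2,c4) = 2
(r3,c3) = 5
(r1,c3) = 4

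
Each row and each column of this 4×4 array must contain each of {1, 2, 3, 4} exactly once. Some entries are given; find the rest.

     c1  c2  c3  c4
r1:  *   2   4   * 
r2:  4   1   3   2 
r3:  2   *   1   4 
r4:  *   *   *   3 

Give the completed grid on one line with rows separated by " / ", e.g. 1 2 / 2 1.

3 2 4 1 / 4 1 3 2 / 2 3 1 4 / 1 4 2 3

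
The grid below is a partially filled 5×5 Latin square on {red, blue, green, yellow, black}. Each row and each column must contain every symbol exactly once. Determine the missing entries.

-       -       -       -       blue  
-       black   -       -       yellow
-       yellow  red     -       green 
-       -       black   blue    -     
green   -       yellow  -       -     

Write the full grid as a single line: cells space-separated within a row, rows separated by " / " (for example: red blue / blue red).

row 1 has {blue}; column 3 has {red,yellow,black} — only green is left for (r1,c3).
row 2 has {yellow,black}; column 3 has {red,green,yellow,black} — only blue is left for (r2,c3).
row 3 has {red,green,yellow}; column 4 has {blue} — only black is left for (r3,c4).
row 4 has {blue,black}; column 5 has {blue,green,yellow} — only red is left for (r4,c5).
row 5 has {green,yellow}; column 4 has {blue,black} — only red is left for (r5,c4).
row 5 has {red,green,yellow}; column 5 has {red,blue,green,yellow} — only black is left for (r5,c5).
row 1 has {blue,green}; column 2 has {yellow,black} — only red is left for (r1,c2).
row 1 has {red,blue,green}; column 4 has {red,blue,black} — only yellow is left for (r1,c4).
row 2 has {blue,yellow,black}; column 1 has {green} — only red is left for (r2,c1).
row 2 has {red,blue,yellow,black}; column 4 has {red,blue,yellow,black} — only green is left for (r2,c4).
row 3 has {red,green,yellow,black}; column 1 has {red,green} — only blue is left for (r3,c1).
row 4 has {red,blue,black}; column 1 has {red,blue,green} — only yellow is left for (r4,c1).
row 4 has {red,blue,yellow,black}; column 2 has {red,yellow,black} — only green is left for (r4,c2).
row 5 has {red,green,yellow,black}; column 2 has {red,green,yellow,black} — only blue is left for (r5,c2).
row 1 has {red,blue,green,yellow}; column 1 has {red,blue,green,yellow} — only black is left for (r1,c1).

black red green yellow blue / red black blue green yellow / blue yellow red black green / yellow green black blue red / green blue yellow red black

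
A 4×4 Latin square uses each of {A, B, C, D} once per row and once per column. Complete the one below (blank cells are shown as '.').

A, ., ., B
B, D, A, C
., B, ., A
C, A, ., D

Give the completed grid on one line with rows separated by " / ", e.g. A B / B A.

A C D B / B D A C / D B C A / C A B D

At row 1, column 2: row 1 has {A,B}; column 2 has {A,B,D}; that leaves C.
At row 1, column 3: row 1 has {A,B,C}; column 3 has {A}; that leaves D.
At row 3, column 1: row 3 has {A,B}; column 1 has {A,B,C}; that leaves D.
At row 3, column 3: row 3 has {A,B,D}; column 3 has {A,D}; that leaves C.
At row 4, column 3: row 4 has {A,C,D}; column 3 has {A,C,D}; that leaves B.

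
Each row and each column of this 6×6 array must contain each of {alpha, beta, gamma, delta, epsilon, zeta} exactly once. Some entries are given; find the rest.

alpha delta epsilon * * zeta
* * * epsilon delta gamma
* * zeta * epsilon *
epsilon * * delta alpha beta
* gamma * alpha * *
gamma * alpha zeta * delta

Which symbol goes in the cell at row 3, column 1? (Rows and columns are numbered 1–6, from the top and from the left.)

delta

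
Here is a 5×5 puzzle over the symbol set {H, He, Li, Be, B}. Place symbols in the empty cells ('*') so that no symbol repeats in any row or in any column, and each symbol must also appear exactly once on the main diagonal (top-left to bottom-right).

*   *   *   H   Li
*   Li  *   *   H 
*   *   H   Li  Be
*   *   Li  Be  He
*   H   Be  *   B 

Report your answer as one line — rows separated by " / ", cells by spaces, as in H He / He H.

He Be B H Li / Be Li He B H / B He H Li Be / H B Li Be He / Li H Be He B

Cell (r1,c1): row 1 has {H,Li}; column 1 is empty so far; the diagonal has {H,Li,Be,B} → He.
Cell (r1,c3): row 1 has {H,He,Li}; column 3 has {H,Li,Be} → B.
Cell (r2,c3): row 2 has {H,Li}; column 3 has {H,Li,Be,B} → He.
Cell (r2,c4): row 2 has {H,He,Li}; column 4 has {H,Li,Be} → B.
Cell (r3,c1): row 3 has {H,Li,Be}; column 1 has {He} → B.
Cell (r3,c2): row 3 has {H,Li,Be,B}; column 2 has {H,Li} → He.
Cell (r4,c1): row 4 has {He,Li,Be}; column 1 has {He,B} → H.
Cell (r4,c2): row 4 has {H,He,Li,Be}; column 2 has {H,He,Li} → B.
Cell (r5,c1): row 5 has {H,Be,B}; column 1 has {H,He,B} → Li.
Cell (r5,c4): row 5 has {H,Li,Be,B}; column 4 has {H,Li,Be,B} → He.
Cell (r1,c2): row 1 has {H,He,Li,B}; column 2 has {H,He,Li,B} → Be.
Cell (r2,c1): row 2 has {H,He,Li,B}; column 1 has {H,He,Li,B} → Be.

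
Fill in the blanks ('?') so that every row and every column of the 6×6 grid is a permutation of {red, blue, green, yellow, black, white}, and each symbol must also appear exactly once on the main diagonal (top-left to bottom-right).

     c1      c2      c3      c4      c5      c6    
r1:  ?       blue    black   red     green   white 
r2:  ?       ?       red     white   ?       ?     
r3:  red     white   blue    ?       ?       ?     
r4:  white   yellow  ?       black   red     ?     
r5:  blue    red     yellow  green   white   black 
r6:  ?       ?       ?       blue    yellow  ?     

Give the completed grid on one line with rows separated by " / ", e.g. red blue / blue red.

yellow blue black red green white / black green red white blue yellow / red white blue yellow black green / white yellow green black red blue / blue red yellow green white black / green black white blue yellow red

(r1,c1) = yellow
(r2,c2) = green
(r3,c4) = yellow
(r3,c5) = black
(r3,c6) = green
(r4,c3) = green
(r4,c6) = blue
(r6,c2) = black
(r6,c3) = white
(r6,c6) = red
(r2,c1) = black
(r2,c5) = blue
(r2,c6) = yellow
(r6,c1) = green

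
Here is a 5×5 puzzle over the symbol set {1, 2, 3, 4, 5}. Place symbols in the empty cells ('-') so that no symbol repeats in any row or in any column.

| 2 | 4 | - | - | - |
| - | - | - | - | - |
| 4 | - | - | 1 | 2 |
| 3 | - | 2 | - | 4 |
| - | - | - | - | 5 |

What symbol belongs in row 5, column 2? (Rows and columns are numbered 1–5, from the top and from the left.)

(r4,c4) = 5
(r5,c1) = 1
(r1,c4) = 3
(r1,c5) = 1
(r2,c1) = 5
(r2,c5) = 3
(r4,c2) = 1
(r1,c3) = 5
(r2,c2) = 2
(r2,c4) = 4
(r3,c3) = 3
(r5,c2) = 3

3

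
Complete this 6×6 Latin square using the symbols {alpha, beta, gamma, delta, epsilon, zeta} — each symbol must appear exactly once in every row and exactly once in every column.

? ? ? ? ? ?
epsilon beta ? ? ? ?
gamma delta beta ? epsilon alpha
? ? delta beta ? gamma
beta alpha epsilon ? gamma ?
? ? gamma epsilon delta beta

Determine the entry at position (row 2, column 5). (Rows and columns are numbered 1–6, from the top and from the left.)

zeta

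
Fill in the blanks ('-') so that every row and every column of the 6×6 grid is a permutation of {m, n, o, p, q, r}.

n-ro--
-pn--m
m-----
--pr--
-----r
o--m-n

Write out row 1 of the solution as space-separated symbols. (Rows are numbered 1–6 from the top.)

n q r o m p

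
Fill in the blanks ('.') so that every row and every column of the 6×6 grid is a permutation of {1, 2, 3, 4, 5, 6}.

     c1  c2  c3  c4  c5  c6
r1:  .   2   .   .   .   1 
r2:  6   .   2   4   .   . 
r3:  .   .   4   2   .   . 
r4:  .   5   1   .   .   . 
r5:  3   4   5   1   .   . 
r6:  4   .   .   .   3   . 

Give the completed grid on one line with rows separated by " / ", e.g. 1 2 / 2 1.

row 1 has {1,2}; column 1 has {3,4,6} — only 5 is left for (r1,c1).
row 3 has {2,4}; column 1 has {3,4,5,6} — only 1 is left for (r3,c1).
row 4 has {1,5}; column 1 has {1,3,4,5,6} — only 2 is left for (r4,c1).
row 6 has {3,4}; column 3 has {1,2,4,5} — only 6 is left for (r6,c3).
row 6 has {3,4,6}; column 4 has {1,2,4} — only 5 is left for (r6,c4).
row 6 has {3,4,5,6}; column 6 has {1} — only 2 is left for (r6,c6).
row 1 has {1,2,5}; column 3 has {1,2,4,5,6} — only 3 is left for (r1,c3).
row 1 has {1,2,3,5}; column 4 has {1,2,4,5} — only 6 is left for (r1,c4).
row 1 has {1,2,3,5,6}; column 5 has {3} — only 4 is left for (r1,c5).
row 4 has {1,2,5}; column 4 has {1,2,4,5,6} — only 3 is left for (r4,c4).
row 4 has {1,2,3,5}; column 5 has {3,4} — only 6 is left for (r4,c5).
row 4 has {1,2,3,5,6}; column 6 has {1,2} — only 4 is left for (r4,c6).
row 5 has {1,3,4,5}; column 5 has {3,4,6} — only 2 is left for (r5,c5).
row 5 has {1,2,3,4,5}; column 6 has {1,2,4} — only 6 is left for (r5,c6).
row 6 has {2,3,4,5,6}; column 2 has {2,4,5} — only 1 is left for (r6,c2).
row 2 has {2,4,6}; column 2 has {1,2,4,5} — only 3 is left for (r2,c2).
row 2 has {2,3,4,6}; column 6 has {1,2,4,6} — only 5 is left for (r2,c6).
row 3 has {1,2,4}; column 2 has {1,2,3,4,5} — only 6 is left for (r3,c2).
row 3 has {1,2,4,6}; column 5 has {2,3,4,6} — only 5 is left for (r3,c5).
row 3 has {1,2,4,5,6}; column 6 has {1,2,4,5,6} — only 3 is left for (r3,c6).
row 2 has {2,3,4,5,6}; column 5 has {2,3,4,5,6} — only 1 is left for (r2,c5).

5 2 3 6 4 1 / 6 3 2 4 1 5 / 1 6 4 2 5 3 / 2 5 1 3 6 4 / 3 4 5 1 2 6 / 4 1 6 5 3 2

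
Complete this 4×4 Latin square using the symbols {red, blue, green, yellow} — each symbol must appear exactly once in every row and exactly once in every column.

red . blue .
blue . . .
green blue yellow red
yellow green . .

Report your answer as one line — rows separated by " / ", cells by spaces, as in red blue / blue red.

(r1,c2) = yellow
(r1,c4) = green
(r2,c2) = red
(r2,c3) = green
(r2,c4) = yellow
(r4,c3) = red
(r4,c4) = blue

red yellow blue green / blue red green yellow / green blue yellow red / yellow green red blue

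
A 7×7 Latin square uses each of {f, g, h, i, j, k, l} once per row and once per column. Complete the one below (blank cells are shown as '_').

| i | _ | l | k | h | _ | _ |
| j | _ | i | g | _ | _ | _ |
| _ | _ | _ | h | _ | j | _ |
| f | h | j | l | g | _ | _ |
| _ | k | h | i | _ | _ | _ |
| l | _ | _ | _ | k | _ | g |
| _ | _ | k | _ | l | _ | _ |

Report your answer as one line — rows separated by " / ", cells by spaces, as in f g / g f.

i g l k h f j / j l i g f k h / k f g h i j l / f h j l g i k / g k h i j l f / l i f j k h g / h j k f l g i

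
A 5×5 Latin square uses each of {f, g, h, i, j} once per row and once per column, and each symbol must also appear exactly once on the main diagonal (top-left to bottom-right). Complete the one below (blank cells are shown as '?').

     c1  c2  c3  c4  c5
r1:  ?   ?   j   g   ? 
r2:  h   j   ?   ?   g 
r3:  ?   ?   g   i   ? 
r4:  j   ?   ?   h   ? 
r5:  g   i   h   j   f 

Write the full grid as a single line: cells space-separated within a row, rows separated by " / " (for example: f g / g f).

i f j g h / h j i f g / f h g i j / j g f h i / g i h j f

row 1 has {g,j}; column 1 has {g,h,j}; the diagonal has {f,g,h,j} — only i is left for (r1,c1).
row 1 has {g,i,j}; column 5 has {f,g} — only h is left for (r1,c5).
row 2 has {g,h,j}; column 4 has {g,h,i,j} — only f is left for (r2,c4).
row 3 has {g,i}; column 1 has {g,h,i,j} — only f is left for (r3,c1).
row 3 has {f,g,i}; column 2 has {i,j} — only h is left for (r3,c2).
row 3 has {f,g,h,i}; column 5 has {f,g,h} — only j is left for (r3,c5).
row 4 has {h,j}; column 5 has {f,g,h,j} — only i is left for (r4,c5).
row 1 has {g,h,i,j}; column 2 has {h,i,j} — only f is left for (r1,c2).
row 2 has {f,g,h,j}; column 3 has {g,h,j} — only i is left for (r2,c3).
row 4 has {h,i,j}; column 2 has {f,h,i,j} — only g is left for (r4,c2).
row 4 has {g,h,i,j}; column 3 has {g,h,i,j} — only f is left for (r4,c3).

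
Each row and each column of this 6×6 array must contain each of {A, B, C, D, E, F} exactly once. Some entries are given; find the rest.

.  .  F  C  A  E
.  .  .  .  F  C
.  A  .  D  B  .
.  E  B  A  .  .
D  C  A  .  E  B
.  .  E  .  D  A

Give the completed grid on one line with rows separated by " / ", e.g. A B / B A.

B D F C A E / A B D E F C / E A C D B F / F E B A C D / D C A F E B / C F E B D A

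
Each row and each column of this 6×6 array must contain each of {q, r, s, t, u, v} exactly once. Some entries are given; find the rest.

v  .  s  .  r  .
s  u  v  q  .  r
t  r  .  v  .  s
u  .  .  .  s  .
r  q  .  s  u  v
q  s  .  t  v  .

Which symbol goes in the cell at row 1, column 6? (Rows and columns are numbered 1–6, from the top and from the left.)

q

At row 1, column 2: row 1 has {r,s,v}; column 2 has {q,r,s,u}; that leaves t.
At row 1, column 4: row 1 has {r,s,t,v}; column 4 has {q,s,t,v}; that leaves u.
At row 1, column 6: row 1 has {r,s,t,u,v}; column 6 has {r,s,v}; that leaves q.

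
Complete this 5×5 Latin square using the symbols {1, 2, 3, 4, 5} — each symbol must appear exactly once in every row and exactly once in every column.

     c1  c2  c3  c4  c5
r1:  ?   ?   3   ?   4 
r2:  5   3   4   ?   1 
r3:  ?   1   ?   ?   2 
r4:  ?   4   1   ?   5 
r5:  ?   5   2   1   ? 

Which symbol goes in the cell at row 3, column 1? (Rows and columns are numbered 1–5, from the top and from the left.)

3

Cell (r1,c2): row 1 has {3,4}; column 2 has {1,3,4,5} → 2.
Cell (r1,c4): row 1 has {2,3,4}; column 4 has {1} → 5.
Cell (r2,c4): row 2 has {1,3,4,5}; column 4 has {1,5} → 2.
Cell (r3,c3): row 3 has {1,2}; column 3 has {1,2,3,4} → 5.
Cell (r4,c4): row 4 has {1,4,5}; column 4 has {1,2,5} → 3.
Cell (r5,c5): row 5 has {1,2,5}; column 5 has {1,2,4,5} → 3.
Cell (r1,c1): row 1 has {2,3,4,5}; column 1 has {5} → 1.
Cell (r3,c4): row 3 has {1,2,5}; column 4 has {1,2,3,5} → 4.
Cell (r4,c1): row 4 has {1,3,4,5}; column 1 has {1,5} → 2.
Cell (r5,c1): row 5 has {1,2,3,5}; column 1 has {1,2,5} → 4.
Cell (r3,c1): row 3 has {1,2,4,5}; column 1 has {1,2,4,5} → 3.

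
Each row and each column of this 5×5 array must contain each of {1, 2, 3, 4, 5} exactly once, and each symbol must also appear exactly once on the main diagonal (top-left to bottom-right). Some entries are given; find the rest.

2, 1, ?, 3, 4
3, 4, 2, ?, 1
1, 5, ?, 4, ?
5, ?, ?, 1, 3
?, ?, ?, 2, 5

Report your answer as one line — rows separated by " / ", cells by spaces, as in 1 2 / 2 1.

2 1 5 3 4 / 3 4 2 5 1 / 1 5 3 4 2 / 5 2 4 1 3 / 4 3 1 2 5

Cell (r1,c3): row 1 has {1,2,3,4}; column 3 has {2} → 5.
Cell (r2,c4): row 2 has {1,2,3,4}; column 4 has {1,2,3,4} → 5.
Cell (r3,c3): row 3 has {1,4,5}; column 3 has {2,5}; the diagonal has {1,2,4,5} → 3.
Cell (r3,c5): row 3 has {1,3,4,5}; column 5 has {1,3,4,5} → 2.
Cell (r4,c2): row 4 has {1,3,5}; column 2 has {1,4,5} → 2.
Cell (r4,c3): row 4 has {1,2,3,5}; column 3 has {2,3,5} → 4.
Cell (r5,c1): row 5 has {2,5}; column 1 has {1,2,3,5} → 4.
Cell (r5,c2): row 5 has {2,4,5}; column 2 has {1,2,4,5} → 3.
Cell (r5,c3): row 5 has {2,3,4,5}; column 3 has {2,3,4,5} → 1.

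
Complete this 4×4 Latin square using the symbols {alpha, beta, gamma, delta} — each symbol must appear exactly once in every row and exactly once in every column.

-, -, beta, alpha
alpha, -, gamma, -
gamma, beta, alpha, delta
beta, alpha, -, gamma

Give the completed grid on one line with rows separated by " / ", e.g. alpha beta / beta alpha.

(r1,c1) = delta
(r1,c2) = gamma
(r2,c2) = delta
(r2,c4) = beta
(r4,c3) = delta

delta gamma beta alpha / alpha delta gamma beta / gamma beta alpha delta / beta alpha delta gamma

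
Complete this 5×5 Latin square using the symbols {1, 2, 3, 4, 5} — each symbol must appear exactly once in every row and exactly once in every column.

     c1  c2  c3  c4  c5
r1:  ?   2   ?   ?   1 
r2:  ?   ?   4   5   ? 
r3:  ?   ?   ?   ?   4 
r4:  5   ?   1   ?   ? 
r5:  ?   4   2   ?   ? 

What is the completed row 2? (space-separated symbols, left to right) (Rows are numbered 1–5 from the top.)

2 1 4 5 3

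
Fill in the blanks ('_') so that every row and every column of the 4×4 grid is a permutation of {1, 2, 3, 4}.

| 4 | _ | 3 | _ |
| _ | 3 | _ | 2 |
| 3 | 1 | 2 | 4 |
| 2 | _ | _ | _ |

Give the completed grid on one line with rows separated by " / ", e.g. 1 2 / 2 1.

4 2 3 1 / 1 3 4 2 / 3 1 2 4 / 2 4 1 3

(r1,c2) = 2
(r1,c4) = 1
(r2,c1) = 1
(r2,c3) = 4
(r4,c2) = 4
(r4,c3) = 1
(r4,c4) = 3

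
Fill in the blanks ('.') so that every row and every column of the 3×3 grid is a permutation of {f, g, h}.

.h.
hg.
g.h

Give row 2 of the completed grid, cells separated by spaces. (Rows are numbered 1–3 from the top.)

h g f

At row 1, column 1: row 1 has {h}; column 1 has {g,h}; that leaves f.
At row 1, column 3: row 1 has {f,h}; column 3 has {h}; that leaves g.
At row 2, column 3: row 2 has {g,h}; column 3 has {g,h}; that leaves f.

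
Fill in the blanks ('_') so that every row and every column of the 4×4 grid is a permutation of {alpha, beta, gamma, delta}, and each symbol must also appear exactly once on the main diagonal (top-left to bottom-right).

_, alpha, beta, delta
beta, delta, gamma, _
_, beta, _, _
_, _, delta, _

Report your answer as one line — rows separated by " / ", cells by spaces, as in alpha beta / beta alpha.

gamma alpha beta delta / beta delta gamma alpha / delta beta alpha gamma / alpha gamma delta beta

(r1,c1) = gamma
(r2,c4) = alpha
(r3,c3) = alpha
(r3,c4) = gamma
(r4,c1) = alpha
(r4,c2) = gamma
(r4,c4) = beta
(r3,c1) = delta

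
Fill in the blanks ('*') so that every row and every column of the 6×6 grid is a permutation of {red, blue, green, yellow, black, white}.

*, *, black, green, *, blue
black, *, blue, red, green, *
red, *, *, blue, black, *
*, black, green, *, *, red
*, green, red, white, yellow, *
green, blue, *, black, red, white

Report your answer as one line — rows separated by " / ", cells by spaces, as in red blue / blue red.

yellow red black green white blue / black white blue red green yellow / red yellow white blue black green / white black green yellow blue red / blue green red white yellow black / green blue yellow black red white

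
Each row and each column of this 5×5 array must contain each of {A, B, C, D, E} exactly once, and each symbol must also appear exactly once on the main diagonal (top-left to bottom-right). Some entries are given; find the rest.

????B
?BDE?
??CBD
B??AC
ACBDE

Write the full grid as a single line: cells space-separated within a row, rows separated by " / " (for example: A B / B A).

(r1,c1) = D
(r1,c4) = C
(r2,c1) = C
(r2,c5) = A
(r3,c1) = E
(r3,c2) = A
(r4,c3) = E
(r1,c2) = E
(r1,c3) = A
(r4,c2) = D

D E A C B / C B D E A / E A C B D / B D E A C / A C B D E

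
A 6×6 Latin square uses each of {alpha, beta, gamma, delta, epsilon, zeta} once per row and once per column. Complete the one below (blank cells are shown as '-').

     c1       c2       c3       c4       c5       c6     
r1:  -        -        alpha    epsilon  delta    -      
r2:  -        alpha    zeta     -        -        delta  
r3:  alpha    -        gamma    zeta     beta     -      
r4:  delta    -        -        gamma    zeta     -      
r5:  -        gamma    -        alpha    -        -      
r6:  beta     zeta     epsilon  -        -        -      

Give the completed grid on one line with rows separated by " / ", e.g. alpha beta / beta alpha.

gamma beta alpha epsilon delta zeta / epsilon alpha zeta beta gamma delta / alpha delta gamma zeta beta epsilon / delta epsilon beta gamma zeta alpha / zeta gamma delta alpha epsilon beta / beta zeta epsilon delta alpha gamma

Cell (r1,c2): row 1 has {alpha,delta,epsilon}; column 2 has {alpha,gamma,zeta} → beta.
Cell (r2,c4): row 2 has {alpha,delta,zeta}; column 4 has {alpha,gamma,epsilon,zeta} → beta.
Cell (r3,c6): row 3 has {alpha,beta,gamma,zeta}; column 6 has {delta} → epsilon.
Cell (r4,c2): row 4 has {gamma,delta,zeta}; column 2 has {alpha,beta,gamma,zeta} → epsilon.
Cell (r4,c3): row 4 has {gamma,delta,epsilon,zeta}; column 3 has {alpha,gamma,epsilon,zeta} → beta.
Cell (r4,c6): row 4 has {beta,gamma,delta,epsilon,zeta}; column 6 has {delta,epsilon} → alpha.
Cell (r5,c3): row 5 has {alpha,gamma}; column 3 has {alpha,beta,gamma,epsilon,zeta} → delta.
Cell (r5,c5): row 5 has {alpha,gamma,delta}; column 5 has {beta,delta,zeta} → epsilon.
Cell (r6,c4): row 6 has {beta,epsilon,zeta}; column 4 has {alpha,beta,gamma,epsilon,zeta} → delta.
Cell (r6,c6): row 6 has {beta,delta,epsilon,zeta}; column 6 has {alpha,delta,epsilon} → gamma.
Cell (r1,c6): row 1 has {alpha,beta,delta,epsilon}; column 6 has {alpha,gamma,delta,epsilon} → zeta.
Cell (r2,c5): row 2 has {alpha,beta,delta,zeta}; column 5 has {beta,delta,epsilon,zeta} → gamma.
Cell (r3,c2): row 3 has {alpha,beta,gamma,epsilon,zeta}; column 2 has {alpha,beta,gamma,epsilon,zeta} → delta.
Cell (r5,c1): row 5 has {alpha,gamma,delta,epsilon}; column 1 has {alpha,beta,delta} → zeta.
Cell (r5,c6): row 5 has {alpha,gamma,delta,epsilon,zeta}; column 6 has {alpha,gamma,delta,epsilon,zeta} → beta.
Cell (r6,c5): row 6 has {beta,gamma,delta,epsilon,zeta}; column 5 has {beta,gamma,delta,epsilon,zeta} → alpha.
Cell (r1,c1): row 1 has {alpha,beta,delta,epsilon,zeta}; column 1 has {alpha,beta,delta,zeta} → gamma.
Cell (r2,c1): row 2 has {alpha,beta,gamma,delta,zeta}; column 1 has {alpha,beta,gamma,delta,zeta} → epsilon.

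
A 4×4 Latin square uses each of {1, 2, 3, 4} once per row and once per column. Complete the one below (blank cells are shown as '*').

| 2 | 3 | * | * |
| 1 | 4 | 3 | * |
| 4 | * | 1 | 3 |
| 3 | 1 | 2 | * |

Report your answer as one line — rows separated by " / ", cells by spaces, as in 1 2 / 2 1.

(r1,c3) = 4
(r1,c4) = 1
(r2,c4) = 2
(r3,c2) = 2
(r4,c4) = 4

2 3 4 1 / 1 4 3 2 / 4 2 1 3 / 3 1 2 4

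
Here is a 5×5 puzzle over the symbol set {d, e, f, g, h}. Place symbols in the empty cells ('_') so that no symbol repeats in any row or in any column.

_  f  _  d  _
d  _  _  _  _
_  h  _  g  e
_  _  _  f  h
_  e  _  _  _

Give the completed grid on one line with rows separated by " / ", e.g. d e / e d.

h f e d g / d g h e f / f h d g e / e d g f h / g e f h d

At row 1, column 5: row 1 has {d,f}; column 5 has {e,h}; that leaves g.
At row 2, column 2: row 2 has {d}; column 2 has {e,f,h}; that leaves g.
At row 2, column 5: row 2 has {d,g}; column 5 has {e,g,h}; that leaves f.
At row 3, column 1: row 3 has {e,g,h}; column 1 has {d}; that leaves f.
At row 3, column 3: row 3 has {e,f,g,h}; column 3 is empty so far; that leaves d.
At row 4, column 2: row 4 has {f,h}; column 2 has {e,f,g,h}; that leaves d.
At row 5, column 4: row 5 has {e}; column 4 has {d,f,g}; that leaves h.
At row 5, column 5: row 5 has {e,h}; column 5 has {e,f,g,h}; that leaves d.
At row 2, column 4: row 2 has {d,f,g}; column 4 has {d,f,g,h}; that leaves e.
At row 5, column 1: row 5 has {d,e,h}; column 1 has {d,f}; that leaves g.
At row 5, column 3: row 5 has {d,e,g,h}; column 3 has {d}; that leaves f.
At row 2, column 3: row 2 has {d,e,f,g}; column 3 has {d,f}; that leaves h.
At row 4, column 1: row 4 has {d,f,h}; column 1 has {d,f,g}; that leaves e.
At row 4, column 3: row 4 has {d,e,f,h}; column 3 has {d,f,h}; that leaves g.
At row 1, column 1: row 1 has {d,f,g}; column 1 has {d,e,f,g}; that leaves h.
At row 1, column 3: row 1 has {d,f,g,h}; column 3 has {d,f,g,h}; that leaves e.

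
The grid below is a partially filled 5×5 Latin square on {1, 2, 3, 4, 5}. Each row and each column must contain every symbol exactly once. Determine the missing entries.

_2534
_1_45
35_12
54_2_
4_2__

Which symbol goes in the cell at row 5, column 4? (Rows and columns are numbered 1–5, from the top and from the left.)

5

(r1,c1) = 1
(r2,c1) = 2
(r2,c3) = 3
(r3,c3) = 4
(r4,c3) = 1
(r4,c5) = 3
(r5,c2) = 3
(r5,c4) = 5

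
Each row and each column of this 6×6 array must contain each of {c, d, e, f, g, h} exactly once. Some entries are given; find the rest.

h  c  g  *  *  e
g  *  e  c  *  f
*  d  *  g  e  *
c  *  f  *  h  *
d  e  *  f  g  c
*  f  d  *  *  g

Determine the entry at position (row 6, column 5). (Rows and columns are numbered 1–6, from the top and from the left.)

c

(r1,c4): row 1 has {c,e,g,h}; column 4 has {c,f,g}, so it must be d.
(r1,c5): row 1 has {c,d,e,g,h}; column 5 has {e,g,h}, so it must be f.
(r2,c2): row 2 has {c,e,f,g}; column 2 has {c,d,e,f}, so it must be h.
(r2,c5): row 2 has {c,e,f,g,h}; column 5 has {e,f,g,h}, so it must be d.
(r3,c1): row 3 has {d,e,g}; column 1 has {c,d,g,h}, so it must be f.
(r3,c6): row 3 has {d,e,f,g}; column 6 has {c,e,f,g}, so it must be h.
(r4,c2): row 4 has {c,f,h}; column 2 has {c,d,e,f,h}, so it must be g.
(r4,c4): row 4 has {c,f,g,h}; column 4 has {c,d,f,g}, so it must be e.
(r4,c6): row 4 has {c,e,f,g,h}; column 6 has {c,e,f,g,h}, so it must be d.
(r5,c3): row 5 has {c,d,e,f,g}; column 3 has {d,e,f,g}, so it must be h.
(r6,c1): row 6 has {d,f,g}; column 1 has {c,d,f,g,h}, so it must be e.
(r6,c4): row 6 has {d,e,f,g}; column 4 has {c,d,e,f,g}, so it must be h.
(r6,c5): row 6 has {d,e,f,g,h}; column 5 has {d,e,f,g,h}, so it must be c.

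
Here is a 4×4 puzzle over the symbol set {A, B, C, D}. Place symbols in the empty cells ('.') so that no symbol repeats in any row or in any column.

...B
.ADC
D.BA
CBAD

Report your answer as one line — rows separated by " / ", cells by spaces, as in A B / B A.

A D C B / B A D C / D C B A / C B A D

(r1,c1) = A
(r1,c3) = C
(r2,c1) = B
(r3,c2) = C
(r1,c2) = D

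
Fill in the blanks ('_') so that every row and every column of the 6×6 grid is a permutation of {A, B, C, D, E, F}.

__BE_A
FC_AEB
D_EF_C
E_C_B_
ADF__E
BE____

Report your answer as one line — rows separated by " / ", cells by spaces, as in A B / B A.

(r1,c1) = C
(r1,c2) = F
(r1,c5) = D
(r2,c3) = D
(r3,c5) = A
(r4,c2) = A
(r4,c4) = D
(r4,c6) = F
(r5,c5) = C
(r6,c3) = A
(r6,c4) = C
(r6,c5) = F
(r6,c6) = D
(r3,c2) = B
(r5,c4) = B

C F B E D A / F C D A E B / D B E F A C / E A C D B F / A D F B C E / B E A C F D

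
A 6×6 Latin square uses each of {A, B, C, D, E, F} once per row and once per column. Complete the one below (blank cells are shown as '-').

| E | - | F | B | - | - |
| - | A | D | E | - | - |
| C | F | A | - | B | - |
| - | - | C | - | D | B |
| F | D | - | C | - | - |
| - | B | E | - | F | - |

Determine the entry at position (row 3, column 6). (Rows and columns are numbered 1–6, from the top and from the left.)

E

Cell (r1,c2): row 1 has {B,E,F}; column 2 has {A,B,D,F} → C.
Cell (r1,c5): row 1 has {B,C,E,F}; column 5 has {B,D,F} → A.
Cell (r1,c6): row 1 has {A,B,C,E,F}; column 6 has {B} → D.
Cell (r2,c1): row 2 has {A,D,E}; column 1 has {C,E,F} → B.
Cell (r2,c5): row 2 has {A,B,D,E}; column 5 has {A,B,D,F} → C.
Cell (r2,c6): row 2 has {A,B,C,D,E}; column 6 has {B,D} → F.
Cell (r3,c4): row 3 has {A,B,C,F}; column 4 has {B,C,E} → D.
Cell (r3,c6): row 3 has {A,B,C,D,F}; column 6 has {B,D,F} → E.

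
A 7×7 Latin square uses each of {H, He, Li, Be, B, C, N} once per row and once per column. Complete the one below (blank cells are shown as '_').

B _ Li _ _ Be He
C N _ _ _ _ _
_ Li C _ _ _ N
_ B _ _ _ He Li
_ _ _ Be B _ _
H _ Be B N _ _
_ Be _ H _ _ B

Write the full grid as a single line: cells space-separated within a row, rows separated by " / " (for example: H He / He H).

B H Li N C Be He / C N B Li He H Be / Be Li C He H B N / N B H C Be He Li / Li C He Be B N H / H He Be B N Li C / He Be N H Li C B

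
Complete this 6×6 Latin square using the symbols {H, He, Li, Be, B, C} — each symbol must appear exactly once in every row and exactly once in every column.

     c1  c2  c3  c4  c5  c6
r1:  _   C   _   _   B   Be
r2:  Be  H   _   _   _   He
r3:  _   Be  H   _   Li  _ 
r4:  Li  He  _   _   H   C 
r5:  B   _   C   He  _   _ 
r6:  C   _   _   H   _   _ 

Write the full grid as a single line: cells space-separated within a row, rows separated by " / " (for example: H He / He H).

(r1,c4) = Li
(r2,c5) = C
(r3,c1) = He
(r3,c6) = B
(r5,c2) = Li
(r5,c5) = Be
(r5,c6) = H
(r6,c2) = B
(r6,c5) = He
(r6,c6) = Li
(r1,c1) = H
(r1,c3) = He
(r2,c4) = B
(r3,c4) = C
(r4,c4) = Be
(r6,c3) = Be
(r2,c3) = Li
(r4,c3) = B

H C He Li B Be / Be H Li B C He / He Be H C Li B / Li He B Be H C / B Li C He Be H / C B Be H He Li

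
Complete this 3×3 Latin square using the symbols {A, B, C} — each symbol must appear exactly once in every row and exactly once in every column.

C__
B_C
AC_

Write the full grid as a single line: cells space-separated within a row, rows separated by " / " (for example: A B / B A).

C B A / B A C / A C B

(r2,c2): row 2 has {B,C}; column 2 has {C}, so it must be A.
(r3,c3): row 3 has {A,C}; column 3 has {C}, so it must be B.
(r1,c2): row 1 has {C}; column 2 has {A,C}, so it must be B.
(r1,c3): row 1 has {B,C}; column 3 has {B,C}, so it must be A.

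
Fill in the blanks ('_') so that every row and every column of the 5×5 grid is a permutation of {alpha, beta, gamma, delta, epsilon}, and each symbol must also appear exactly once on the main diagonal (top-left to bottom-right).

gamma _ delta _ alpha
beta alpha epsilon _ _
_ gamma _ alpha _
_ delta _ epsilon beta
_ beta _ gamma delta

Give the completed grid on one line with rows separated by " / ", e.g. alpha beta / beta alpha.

gamma epsilon delta beta alpha / beta alpha epsilon delta gamma / delta gamma beta alpha epsilon / alpha delta gamma epsilon beta / epsilon beta alpha gamma delta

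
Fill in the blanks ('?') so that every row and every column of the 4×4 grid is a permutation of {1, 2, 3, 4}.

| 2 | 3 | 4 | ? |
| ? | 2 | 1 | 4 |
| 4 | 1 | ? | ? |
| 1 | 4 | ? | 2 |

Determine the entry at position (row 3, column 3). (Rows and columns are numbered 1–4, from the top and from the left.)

2

Cell (r1,c4): row 1 has {2,3,4}; column 4 has {2,4} → 1.
Cell (r2,c1): row 2 has {1,2,4}; column 1 has {1,2,4} → 3.
Cell (r3,c4): row 3 has {1,4}; column 4 has {1,2,4} → 3.
Cell (r4,c3): row 4 has {1,2,4}; column 3 has {1,4} → 3.
Cell (r3,c3): row 3 has {1,3,4}; column 3 has {1,3,4} → 2.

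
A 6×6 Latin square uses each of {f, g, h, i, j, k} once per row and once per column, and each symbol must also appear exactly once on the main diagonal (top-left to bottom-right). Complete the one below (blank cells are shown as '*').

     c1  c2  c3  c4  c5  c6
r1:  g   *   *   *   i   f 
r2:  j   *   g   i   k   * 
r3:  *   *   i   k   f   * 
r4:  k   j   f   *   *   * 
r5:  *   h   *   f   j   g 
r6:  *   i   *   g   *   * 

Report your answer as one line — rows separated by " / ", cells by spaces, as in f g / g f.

(r1,c2) = k
(r2,c2) = f
(r2,c6) = h
(r3,c1) = h
(r3,c2) = g
(r3,c6) = j
(r4,c4) = h
(r4,c5) = g
(r4,c6) = i
(r5,c1) = i
(r5,c3) = k
(r6,c1) = f
(r6,c5) = h
(r6,c6) = k
(r1,c4) = j
(r6,c3) = j
(r1,c3) = h

g k h j i f / j f g i k h / h g i k f j / k j f h g i / i h k f j g / f i j g h k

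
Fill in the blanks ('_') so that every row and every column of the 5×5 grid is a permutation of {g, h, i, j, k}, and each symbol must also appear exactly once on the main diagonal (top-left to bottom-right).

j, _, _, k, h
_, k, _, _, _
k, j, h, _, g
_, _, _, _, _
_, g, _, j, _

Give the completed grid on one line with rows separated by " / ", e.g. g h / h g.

j i g k h / g k i h j / k j h i g / i h j g k / h g k j i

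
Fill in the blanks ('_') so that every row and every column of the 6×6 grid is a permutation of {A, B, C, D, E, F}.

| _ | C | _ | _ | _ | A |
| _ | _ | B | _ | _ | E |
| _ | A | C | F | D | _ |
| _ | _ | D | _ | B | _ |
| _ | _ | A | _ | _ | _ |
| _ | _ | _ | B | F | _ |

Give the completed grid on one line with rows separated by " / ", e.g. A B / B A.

B C F D E A / D F B C A E / E A C F D B / C E D A B F / F B A E C D / A D E B F C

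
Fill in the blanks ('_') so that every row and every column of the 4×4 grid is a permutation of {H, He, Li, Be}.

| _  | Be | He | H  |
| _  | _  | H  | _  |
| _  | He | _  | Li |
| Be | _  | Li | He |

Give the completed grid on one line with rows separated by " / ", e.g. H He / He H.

Li Be He H / He Li H Be / H He Be Li / Be H Li He

(r1,c1) = Li
(r2,c1) = He
(r2,c2) = Li
(r2,c4) = Be
(r3,c1) = H
(r3,c3) = Be
(r4,c2) = H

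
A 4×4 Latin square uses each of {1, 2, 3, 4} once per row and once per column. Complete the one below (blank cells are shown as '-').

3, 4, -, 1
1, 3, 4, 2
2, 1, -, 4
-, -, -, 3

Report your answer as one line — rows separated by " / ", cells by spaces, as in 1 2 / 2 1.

3 4 2 1 / 1 3 4 2 / 2 1 3 4 / 4 2 1 3

(r1,c3): row 1 has {1,3,4}; column 3 has {4}, so it must be 2.
(r3,c3): row 3 has {1,2,4}; column 3 has {2,4}, so it must be 3.
(r4,c1): row 4 has {3}; column 1 has {1,2,3}, so it must be 4.
(r4,c2): row 4 has {3,4}; column 2 has {1,3,4}, so it must be 2.
(r4,c3): row 4 has {2,3,4}; column 3 has {2,3,4}, so it must be 1.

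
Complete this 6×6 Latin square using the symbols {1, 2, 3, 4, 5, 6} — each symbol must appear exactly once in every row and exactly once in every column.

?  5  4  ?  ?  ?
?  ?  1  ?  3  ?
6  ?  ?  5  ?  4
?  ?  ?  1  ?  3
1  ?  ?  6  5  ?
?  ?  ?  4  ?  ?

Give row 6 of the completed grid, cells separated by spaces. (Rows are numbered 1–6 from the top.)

row 2 has {1,3}; column 4 has {1,4,5,6} — only 2 is left for (r2,c4).
row 5 has {1,5,6}; column 6 has {3,4} — only 2 is left for (r5,c6).
row 1 has {4,5}; column 4 has {1,2,4,5,6} — only 3 is left for (r1,c4).
row 5 has {1,2,5,6}; column 3 has {1,4} — only 3 is left for (r5,c3).
row 1 has {3,4,5}; column 1 has {1,6} — only 2 is left for (r1,c1).
row 3 has {4,5,6}; column 3 has {1,3,4} — only 2 is left for (r3,c3).
row 3 has {2,4,5,6}; column 5 has {3,5} — only 1 is left for (r3,c5).
row 5 has {1,2,3,5,6}; column 2 has {5} — only 4 is left for (r5,c2).
row 1 has {2,3,4,5}; column 5 has {1,3,5} — only 6 is left for (r1,c5).
row 1 has {2,3,4,5,6}; column 6 has {2,3,4} — only 1 is left for (r1,c6).
row 2 has {1,2,3}; column 2 has {4,5} — only 6 is left for (r2,c2).
row 2 has {1,2,3,6}; column 6 has {1,2,3,4} — only 5 is left for (r2,c6).
row 3 has {1,2,4,5,6}; column 2 has {4,5,6} — only 3 is left for (r3,c2).
row 4 has {1,3}; column 2 has {3,4,5,6} — only 2 is left for (r4,c2).
row 4 has {1,2,3}; column 5 has {1,3,5,6} — only 4 is left for (r4,c5).
row 6 has {4}; column 2 has {2,3,4,5,6} — only 1 is left for (r6,c2).
row 6 has {1,4}; column 5 has {1,3,4,5,6} — only 2 is left for (r6,c5).
row 6 has {1,2,4}; column 6 has {1,2,3,4,5} — only 6 is left for (r6,c6).
row 2 has {1,2,3,5,6}; column 1 has {1,2,6} — only 4 is left for (r2,c1).
row 4 has {1,2,3,4}; column 1 has {1,2,4,6} — only 5 is left for (r4,c1).
row 4 has {1,2,3,4,5}; column 3 has {1,2,3,4} — only 6 is left for (r4,c3).
row 6 has {1,2,4,6}; column 1 has {1,2,4,5,6} — only 3 is left for (r6,c1).
row 6 has {1,2,3,4,6}; column 3 has {1,2,3,4,6} — only 5 is left for (r6,c3).

3 1 5 4 2 6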